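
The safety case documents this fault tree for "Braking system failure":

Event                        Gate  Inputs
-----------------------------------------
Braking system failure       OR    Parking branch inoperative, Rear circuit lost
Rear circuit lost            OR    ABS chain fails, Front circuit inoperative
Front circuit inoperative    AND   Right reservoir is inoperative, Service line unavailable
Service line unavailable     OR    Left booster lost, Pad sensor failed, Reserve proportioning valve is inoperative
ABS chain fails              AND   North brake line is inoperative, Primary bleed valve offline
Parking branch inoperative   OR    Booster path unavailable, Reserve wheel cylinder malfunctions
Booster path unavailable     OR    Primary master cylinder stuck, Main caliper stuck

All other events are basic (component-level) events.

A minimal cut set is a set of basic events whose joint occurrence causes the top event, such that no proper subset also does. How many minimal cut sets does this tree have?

Booster path unavailable [OR]: union of children's cut sets → 2 cut set(s).
Parking branch inoperative [OR]: union of children's cut sets → 3 cut set(s).
ABS chain fails [AND]: one cut set from each child combined → 1 × 1 = 1 cut set(s).
Service line unavailable [OR]: union of children's cut sets → 3 cut set(s).
Front circuit inoperative [AND]: one cut set from each child combined → 1 × 3 = 3 cut set(s).
Rear circuit lost [OR]: union of children's cut sets → 4 cut set(s).
Braking system failure [OR]: union of children's cut sets → 7 cut set(s).
Minimal cut sets: {Primary master cylinder stuck}; {Main caliper stuck}; {Reserve wheel cylinder malfunctions}; {North brake line is inoperative, Primary bleed valve offline}; {Left booster lost, Right reservoir is inoperative}; {Pad sensor failed, Right reservoir is inoperative}; {Reserve proportioning valve is inoperative, Right reservoir is inoperative}.

7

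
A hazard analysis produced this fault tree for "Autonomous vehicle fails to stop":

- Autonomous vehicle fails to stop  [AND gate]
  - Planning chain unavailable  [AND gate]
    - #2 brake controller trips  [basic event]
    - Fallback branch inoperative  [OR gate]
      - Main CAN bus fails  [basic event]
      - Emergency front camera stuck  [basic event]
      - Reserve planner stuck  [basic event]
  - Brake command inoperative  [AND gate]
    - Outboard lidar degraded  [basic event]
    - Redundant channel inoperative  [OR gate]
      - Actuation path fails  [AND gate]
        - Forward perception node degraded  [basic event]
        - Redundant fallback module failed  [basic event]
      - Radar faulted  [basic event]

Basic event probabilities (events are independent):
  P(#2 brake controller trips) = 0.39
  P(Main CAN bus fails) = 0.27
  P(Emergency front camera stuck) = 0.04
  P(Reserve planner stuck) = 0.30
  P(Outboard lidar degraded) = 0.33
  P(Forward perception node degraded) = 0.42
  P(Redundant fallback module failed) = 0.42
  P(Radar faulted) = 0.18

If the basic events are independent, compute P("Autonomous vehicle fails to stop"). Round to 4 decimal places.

P(Fallback branch inoperative) [OR] = 1 − (1−0.27) × (1−0.04) × (1−0.30) = 0.509440
P(Planning chain unavailable) [AND] = 0.39 × 0.509440 = 0.198682
P(Actuation path fails) [AND] = 0.42 × 0.42 = 0.176400
P(Redundant channel inoperative) [OR] = 1 − (1−0.176400) × (1−0.18) = 0.324648
P(Brake command inoperative) [AND] = 0.33 × 0.324648 = 0.107134
P(Autonomous vehicle fails to stop) [AND] = 0.198682 × 0.107134 = 0.021286
Rounded to 4 decimal places: P(Autonomous vehicle fails to stop) ≈ 0.0213.

0.0213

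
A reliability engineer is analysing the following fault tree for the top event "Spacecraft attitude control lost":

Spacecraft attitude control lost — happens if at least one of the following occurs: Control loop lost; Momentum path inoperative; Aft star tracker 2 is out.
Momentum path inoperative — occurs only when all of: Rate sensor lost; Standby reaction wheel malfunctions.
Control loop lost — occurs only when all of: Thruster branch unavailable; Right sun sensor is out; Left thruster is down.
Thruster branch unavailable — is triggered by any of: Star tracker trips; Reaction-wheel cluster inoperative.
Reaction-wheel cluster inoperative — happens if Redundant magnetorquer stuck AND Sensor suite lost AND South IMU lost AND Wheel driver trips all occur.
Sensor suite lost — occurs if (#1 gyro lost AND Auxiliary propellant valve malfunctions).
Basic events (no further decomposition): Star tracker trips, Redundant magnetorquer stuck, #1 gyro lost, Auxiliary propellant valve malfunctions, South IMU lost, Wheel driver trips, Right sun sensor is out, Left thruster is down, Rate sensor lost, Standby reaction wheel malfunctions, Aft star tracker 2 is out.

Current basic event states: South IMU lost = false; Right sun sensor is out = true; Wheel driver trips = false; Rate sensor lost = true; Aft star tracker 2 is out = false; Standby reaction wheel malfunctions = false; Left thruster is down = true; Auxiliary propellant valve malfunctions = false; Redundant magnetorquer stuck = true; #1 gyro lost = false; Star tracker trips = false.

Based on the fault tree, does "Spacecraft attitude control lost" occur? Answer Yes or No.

No

Sensor suite lost [AND]: #1 gyro lost=not, Auxiliary propellant valve malfunctions=not → not all inputs occur → does not occur.
Reaction-wheel cluster inoperative [AND]: Redundant magnetorquer stuck=occurs, Sensor suite lost=not, South IMU lost=not, Wheel driver trips=not → not all inputs occur → does not occur.
Thruster branch unavailable [OR]: Star tracker trips=not, Reaction-wheel cluster inoperative=not → no input occurs → does not occur.
Control loop lost [AND]: Thruster branch unavailable=not, Right sun sensor is out=occurs, Left thruster is down=occurs → not all inputs occur → does not occur.
Momentum path inoperative [AND]: Rate sensor lost=occurs, Standby reaction wheel malfunctions=not → not all inputs occur → does not occur.
Spacecraft attitude control lost [OR]: Control loop lost=not, Momentum path inoperative=not, Aft star tracker 2 is out=not → no input occurs → does not occur.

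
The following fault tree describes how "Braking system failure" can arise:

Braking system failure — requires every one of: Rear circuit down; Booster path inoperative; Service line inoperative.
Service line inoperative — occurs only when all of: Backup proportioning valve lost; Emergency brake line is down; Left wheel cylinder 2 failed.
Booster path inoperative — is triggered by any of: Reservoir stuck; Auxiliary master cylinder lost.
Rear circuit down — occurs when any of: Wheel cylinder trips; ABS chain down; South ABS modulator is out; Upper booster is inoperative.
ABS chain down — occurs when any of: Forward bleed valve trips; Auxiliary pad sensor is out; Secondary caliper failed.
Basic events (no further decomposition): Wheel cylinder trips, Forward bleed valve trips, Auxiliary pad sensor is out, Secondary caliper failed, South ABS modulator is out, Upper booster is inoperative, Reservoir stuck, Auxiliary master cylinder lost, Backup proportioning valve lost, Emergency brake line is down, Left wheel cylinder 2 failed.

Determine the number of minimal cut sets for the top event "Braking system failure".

12

ABS chain down [OR]: union of children's cut sets → 3 cut set(s).
Rear circuit down [OR]: union of children's cut sets → 6 cut set(s).
Booster path inoperative [OR]: union of children's cut sets → 2 cut set(s).
Service line inoperative [AND]: one cut set from each child combined → 1 × 1 × 1 = 1 cut set(s).
Braking system failure [AND]: one cut set from each child combined → 6 × 2 × 1 = 12 cut set(s).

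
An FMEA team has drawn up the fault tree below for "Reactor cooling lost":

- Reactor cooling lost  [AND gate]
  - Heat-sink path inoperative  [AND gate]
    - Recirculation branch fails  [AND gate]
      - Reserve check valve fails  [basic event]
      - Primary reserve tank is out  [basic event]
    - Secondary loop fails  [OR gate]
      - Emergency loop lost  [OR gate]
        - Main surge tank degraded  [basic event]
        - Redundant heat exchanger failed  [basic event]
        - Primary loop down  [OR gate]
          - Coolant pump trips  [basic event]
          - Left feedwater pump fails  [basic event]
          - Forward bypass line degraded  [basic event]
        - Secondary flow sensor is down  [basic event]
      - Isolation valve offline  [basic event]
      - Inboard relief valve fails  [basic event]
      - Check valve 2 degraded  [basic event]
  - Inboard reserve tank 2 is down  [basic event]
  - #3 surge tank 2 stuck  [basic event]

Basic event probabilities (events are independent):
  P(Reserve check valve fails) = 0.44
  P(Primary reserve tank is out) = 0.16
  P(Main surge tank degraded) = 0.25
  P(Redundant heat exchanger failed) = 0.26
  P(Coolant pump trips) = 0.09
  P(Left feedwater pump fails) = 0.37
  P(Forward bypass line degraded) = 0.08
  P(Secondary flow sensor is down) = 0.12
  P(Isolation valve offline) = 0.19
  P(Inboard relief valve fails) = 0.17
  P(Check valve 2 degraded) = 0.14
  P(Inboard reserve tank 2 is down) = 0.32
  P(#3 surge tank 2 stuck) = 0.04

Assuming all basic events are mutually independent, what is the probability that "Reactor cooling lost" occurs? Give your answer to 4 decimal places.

P(Recirculation branch fails) [AND] = 0.44 × 0.16 = 0.070400
P(Primary loop down) [OR] = 1 − (1−0.09) × (1−0.37) × (1−0.08) = 0.472564
P(Emergency loop lost) [OR] = 1 − (1−0.25) × (1−0.26) × (1−0.472564) × (1−0.12) = 0.742400
P(Secondary loop fails) [OR] = 1 − (1−0.742400) × (1−0.19) × (1−0.17) × (1−0.14) = 0.851061
P(Heat-sink path inoperative) [AND] = 0.070400 × 0.851061 = 0.059915
P(Reactor cooling lost) [AND] = 0.059915 × 0.32 × 0.04 = 0.000767
Rounded to 4 decimal places: P(Reactor cooling lost) ≈ 0.0008.

0.0008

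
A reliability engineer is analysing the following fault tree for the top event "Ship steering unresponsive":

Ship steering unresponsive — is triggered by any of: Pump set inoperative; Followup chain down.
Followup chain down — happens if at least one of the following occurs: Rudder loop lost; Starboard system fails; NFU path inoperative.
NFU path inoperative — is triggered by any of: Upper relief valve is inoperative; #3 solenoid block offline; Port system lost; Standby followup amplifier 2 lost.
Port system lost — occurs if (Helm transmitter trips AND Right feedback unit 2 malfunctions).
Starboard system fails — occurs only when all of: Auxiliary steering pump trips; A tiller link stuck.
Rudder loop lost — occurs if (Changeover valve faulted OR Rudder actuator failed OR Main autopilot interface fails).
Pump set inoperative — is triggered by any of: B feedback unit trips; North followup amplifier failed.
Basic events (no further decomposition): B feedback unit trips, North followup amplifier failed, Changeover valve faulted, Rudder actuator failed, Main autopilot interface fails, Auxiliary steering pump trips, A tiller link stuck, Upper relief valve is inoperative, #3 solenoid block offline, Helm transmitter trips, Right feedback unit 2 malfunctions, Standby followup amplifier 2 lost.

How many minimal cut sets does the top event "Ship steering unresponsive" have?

10

Pump set inoperative [OR]: union of children's cut sets → 2 cut set(s).
Rudder loop lost [OR]: union of children's cut sets → 3 cut set(s).
Starboard system fails [AND]: one cut set from each child combined → 1 × 1 = 1 cut set(s).
Port system lost [AND]: one cut set from each child combined → 1 × 1 = 1 cut set(s).
NFU path inoperative [OR]: union of children's cut sets → 4 cut set(s).
Followup chain down [OR]: union of children's cut sets → 8 cut set(s).
Ship steering unresponsive [OR]: union of children's cut sets → 10 cut set(s).
Minimal cut sets: {B feedback unit trips}; {North followup amplifier failed}; {Changeover valve faulted}; {Rudder actuator failed}; {Main autopilot interface fails}; {A tiller link stuck, Auxiliary steering pump trips}; {Upper relief valve is inoperative}; {#3 solenoid block offline}; {Helm transmitter trips, Right feedback unit 2 malfunctions}; {Standby followup amplifier 2 lost}.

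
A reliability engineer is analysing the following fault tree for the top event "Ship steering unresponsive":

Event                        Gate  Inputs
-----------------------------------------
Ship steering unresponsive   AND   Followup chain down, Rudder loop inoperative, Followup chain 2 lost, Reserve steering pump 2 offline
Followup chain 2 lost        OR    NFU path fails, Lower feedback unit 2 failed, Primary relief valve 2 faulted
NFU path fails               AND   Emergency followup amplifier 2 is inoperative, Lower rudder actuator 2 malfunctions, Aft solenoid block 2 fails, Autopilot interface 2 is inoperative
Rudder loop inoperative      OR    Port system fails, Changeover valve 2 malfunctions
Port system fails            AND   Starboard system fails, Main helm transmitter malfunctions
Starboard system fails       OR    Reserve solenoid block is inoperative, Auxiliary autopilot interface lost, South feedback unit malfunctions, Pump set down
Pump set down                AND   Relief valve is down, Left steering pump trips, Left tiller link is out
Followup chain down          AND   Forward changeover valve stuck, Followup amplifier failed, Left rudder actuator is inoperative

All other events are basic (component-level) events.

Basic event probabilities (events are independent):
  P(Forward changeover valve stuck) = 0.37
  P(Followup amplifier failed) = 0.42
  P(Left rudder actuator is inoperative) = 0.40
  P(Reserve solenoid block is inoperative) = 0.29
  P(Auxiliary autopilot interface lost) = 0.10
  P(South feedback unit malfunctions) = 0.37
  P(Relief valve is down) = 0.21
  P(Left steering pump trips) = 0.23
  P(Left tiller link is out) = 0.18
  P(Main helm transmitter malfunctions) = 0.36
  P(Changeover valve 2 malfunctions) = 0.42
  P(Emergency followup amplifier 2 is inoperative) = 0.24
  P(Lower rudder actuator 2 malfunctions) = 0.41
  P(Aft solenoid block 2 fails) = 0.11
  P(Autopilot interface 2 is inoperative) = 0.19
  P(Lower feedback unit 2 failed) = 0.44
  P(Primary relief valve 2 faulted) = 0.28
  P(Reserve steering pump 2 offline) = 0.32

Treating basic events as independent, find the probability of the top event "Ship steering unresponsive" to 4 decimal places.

0.0065

P(Followup chain down) [AND] = 0.37 × 0.42 × 0.40 = 0.062160
P(Pump set down) [AND] = 0.21 × 0.23 × 0.18 = 0.008694
P(Starboard system fails) [OR] = 1 − (1−0.29) × (1−0.10) × (1−0.37) × (1−0.008694) = 0.600930
P(Port system fails) [AND] = 0.600930 × 0.36 = 0.216335
P(Rudder loop inoperative) [OR] = 1 − (1−0.216335) × (1−0.42) = 0.545474
P(NFU path fails) [AND] = 0.24 × 0.41 × 0.11 × 0.19 = 0.002057
P(Followup chain 2 lost) [OR] = 1 − (1−0.002057) × (1−0.44) × (1−0.28) = 0.597629
P(Ship steering unresponsive) [AND] = 0.062160 × 0.545474 × 0.597629 × 0.32 = 0.006484
Rounded to 4 decimal places: P(Ship steering unresponsive) ≈ 0.0065.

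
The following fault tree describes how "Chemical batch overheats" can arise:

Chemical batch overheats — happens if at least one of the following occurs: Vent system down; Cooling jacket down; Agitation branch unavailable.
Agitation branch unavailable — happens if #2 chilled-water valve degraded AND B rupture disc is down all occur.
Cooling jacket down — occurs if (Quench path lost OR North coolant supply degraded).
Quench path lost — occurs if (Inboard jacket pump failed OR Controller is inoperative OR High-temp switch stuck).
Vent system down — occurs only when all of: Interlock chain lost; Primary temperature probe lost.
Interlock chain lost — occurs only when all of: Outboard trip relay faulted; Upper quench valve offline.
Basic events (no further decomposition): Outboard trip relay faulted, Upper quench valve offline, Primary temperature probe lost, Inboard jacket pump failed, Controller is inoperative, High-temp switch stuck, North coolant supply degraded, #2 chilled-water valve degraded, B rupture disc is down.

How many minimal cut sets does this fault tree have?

Interlock chain lost [AND]: one cut set from each child combined → 1 × 1 = 1 cut set(s).
Vent system down [AND]: one cut set from each child combined → 1 × 1 = 1 cut set(s).
Quench path lost [OR]: union of children's cut sets → 3 cut set(s).
Cooling jacket down [OR]: union of children's cut sets → 4 cut set(s).
Agitation branch unavailable [AND]: one cut set from each child combined → 1 × 1 = 1 cut set(s).
Chemical batch overheats [OR]: union of children's cut sets → 6 cut set(s).
Minimal cut sets: {Outboard trip relay faulted, Primary temperature probe lost, Upper quench valve offline}; {Inboard jacket pump failed}; {Controller is inoperative}; {High-temp switch stuck}; {North coolant supply degraded}; {#2 chilled-water valve degraded, B rupture disc is down}.

6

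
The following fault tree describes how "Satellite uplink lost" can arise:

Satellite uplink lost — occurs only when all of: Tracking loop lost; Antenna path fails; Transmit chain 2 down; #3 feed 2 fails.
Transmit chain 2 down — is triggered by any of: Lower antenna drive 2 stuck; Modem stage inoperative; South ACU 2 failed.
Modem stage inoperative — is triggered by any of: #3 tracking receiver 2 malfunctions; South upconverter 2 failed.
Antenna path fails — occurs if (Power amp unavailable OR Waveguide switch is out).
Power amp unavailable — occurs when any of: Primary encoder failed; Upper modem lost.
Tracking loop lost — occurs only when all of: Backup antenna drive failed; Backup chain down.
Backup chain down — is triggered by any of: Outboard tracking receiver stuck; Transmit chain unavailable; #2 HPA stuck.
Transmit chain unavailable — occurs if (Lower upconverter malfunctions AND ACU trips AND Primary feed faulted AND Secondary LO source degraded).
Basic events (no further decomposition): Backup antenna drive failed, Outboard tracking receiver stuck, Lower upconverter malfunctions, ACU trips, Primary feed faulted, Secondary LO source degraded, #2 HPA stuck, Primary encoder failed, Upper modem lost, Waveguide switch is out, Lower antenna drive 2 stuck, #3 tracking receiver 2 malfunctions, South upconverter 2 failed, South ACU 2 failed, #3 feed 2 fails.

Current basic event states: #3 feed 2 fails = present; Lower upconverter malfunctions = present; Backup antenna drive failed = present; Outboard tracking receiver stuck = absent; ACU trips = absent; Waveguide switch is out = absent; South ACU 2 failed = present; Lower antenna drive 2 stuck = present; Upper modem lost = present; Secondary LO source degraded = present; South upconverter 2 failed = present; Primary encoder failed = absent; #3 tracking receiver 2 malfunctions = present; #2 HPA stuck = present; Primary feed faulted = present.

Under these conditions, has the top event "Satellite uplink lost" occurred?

Transmit chain unavailable [AND]: Lower upconverter malfunctions=occurs, ACU trips=not, Primary feed faulted=occurs, Secondary LO source degraded=occurs → not all inputs occur → does not occur.
Backup chain down [OR]: Outboard tracking receiver stuck=not, Transmit chain unavailable=not, #2 HPA stuck=occurs → at least one input occurs → occurs.
Tracking loop lost [AND]: Backup antenna drive failed=occurs, Backup chain down=occurs → all inputs occur → occurs.
Power amp unavailable [OR]: Primary encoder failed=not, Upper modem lost=occurs → at least one input occurs → occurs.
Antenna path fails [OR]: Power amp unavailable=occurs, Waveguide switch is out=not → at least one input occurs → occurs.
Modem stage inoperative [OR]: #3 tracking receiver 2 malfunctions=occurs, South upconverter 2 failed=occurs → at least one input occurs → occurs.
Transmit chain 2 down [OR]: Lower antenna drive 2 stuck=occurs, Modem stage inoperative=occurs, South ACU 2 failed=occurs → at least one input occurs → occurs.
Satellite uplink lost [AND]: Tracking loop lost=occurs, Antenna path fails=occurs, Transmit chain 2 down=occurs, #3 feed 2 fails=occurs → all inputs occur → occurs.

Yes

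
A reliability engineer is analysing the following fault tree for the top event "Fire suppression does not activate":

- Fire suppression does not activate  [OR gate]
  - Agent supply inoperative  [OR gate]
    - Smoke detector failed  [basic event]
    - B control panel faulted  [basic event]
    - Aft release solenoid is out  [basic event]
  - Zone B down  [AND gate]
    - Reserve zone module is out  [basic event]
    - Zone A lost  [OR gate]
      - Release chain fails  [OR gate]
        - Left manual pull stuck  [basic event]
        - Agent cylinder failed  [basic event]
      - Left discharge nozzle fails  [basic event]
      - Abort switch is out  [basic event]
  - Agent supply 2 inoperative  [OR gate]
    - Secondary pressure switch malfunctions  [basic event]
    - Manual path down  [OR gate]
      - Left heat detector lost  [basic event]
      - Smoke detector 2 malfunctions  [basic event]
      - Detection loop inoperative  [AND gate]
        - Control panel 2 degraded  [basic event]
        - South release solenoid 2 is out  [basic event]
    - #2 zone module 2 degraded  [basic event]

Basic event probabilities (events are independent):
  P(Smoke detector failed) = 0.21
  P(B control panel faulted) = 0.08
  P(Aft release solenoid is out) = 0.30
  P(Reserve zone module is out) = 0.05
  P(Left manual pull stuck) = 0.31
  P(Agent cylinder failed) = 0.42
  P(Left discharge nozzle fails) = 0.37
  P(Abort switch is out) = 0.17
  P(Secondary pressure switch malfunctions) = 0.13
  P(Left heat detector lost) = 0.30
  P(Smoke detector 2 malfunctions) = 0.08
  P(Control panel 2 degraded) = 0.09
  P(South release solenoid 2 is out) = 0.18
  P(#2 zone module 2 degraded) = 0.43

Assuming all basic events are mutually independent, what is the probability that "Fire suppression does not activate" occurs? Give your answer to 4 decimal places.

0.8465

P(Agent supply inoperative) [OR] = 1 − (1−0.21) × (1−0.08) × (1−0.30) = 0.491240
P(Release chain fails) [OR] = 1 − (1−0.31) × (1−0.42) = 0.599800
P(Zone A lost) [OR] = 1 − (1−0.599800) × (1−0.37) × (1−0.17) = 0.790735
P(Zone B down) [AND] = 0.05 × 0.790735 = 0.039537
P(Detection loop inoperative) [AND] = 0.09 × 0.18 = 0.016200
P(Manual path down) [OR] = 1 − (1−0.30) × (1−0.08) × (1−0.016200) = 0.366433
P(Agent supply 2 inoperative) [OR] = 1 − (1−0.13) × (1−0.366433) × (1−0.43) = 0.685814
P(Fire suppression does not activate) [OR] = 1 − (1−0.491240) × (1−0.039537) × (1−0.685814) = 0.846475
Rounded to 4 decimal places: P(Fire suppression does not activate) ≈ 0.8465.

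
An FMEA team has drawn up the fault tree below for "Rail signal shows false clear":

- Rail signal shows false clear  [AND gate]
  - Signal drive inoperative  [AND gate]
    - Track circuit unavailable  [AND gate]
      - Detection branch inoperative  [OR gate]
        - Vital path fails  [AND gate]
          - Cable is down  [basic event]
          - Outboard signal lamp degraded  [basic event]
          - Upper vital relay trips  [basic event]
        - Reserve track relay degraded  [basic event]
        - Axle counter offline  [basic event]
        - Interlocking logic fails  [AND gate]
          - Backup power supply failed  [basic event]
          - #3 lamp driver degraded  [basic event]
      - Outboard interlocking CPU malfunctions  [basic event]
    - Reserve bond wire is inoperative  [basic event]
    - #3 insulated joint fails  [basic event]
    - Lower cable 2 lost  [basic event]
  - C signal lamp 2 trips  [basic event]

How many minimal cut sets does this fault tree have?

4

Vital path fails [AND]: one cut set from each child combined → 1 × 1 × 1 = 1 cut set(s).
Interlocking logic fails [AND]: one cut set from each child combined → 1 × 1 = 1 cut set(s).
Detection branch inoperative [OR]: union of children's cut sets → 4 cut set(s).
Track circuit unavailable [AND]: one cut set from each child combined → 4 × 1 = 4 cut set(s).
Signal drive inoperative [AND]: one cut set from each child combined → 4 × 1 × 1 × 1 = 4 cut set(s).
Rail signal shows false clear [AND]: one cut set from each child combined → 4 × 1 = 4 cut set(s).
Minimal cut sets: {#3 insulated joint fails, C signal lamp 2 trips, Cable is down, Lower cable 2 lost, Outboard interlocking CPU malfunctions, Outboard signal lamp degraded, Reserve bond wire is inoperative, Upper vital relay trips}; {#3 insulated joint fails, C signal lamp 2 trips, Lower cable 2 lost, Outboard interlocking CPU malfunctions, Reserve bond wire is inoperative, Reserve track relay degraded}; {#3 insulated joint fails, Axle counter offline, C signal lamp 2 trips, Lower cable 2 lost, Outboard interlocking CPU malfunctions, Reserve bond wire is inoperative}; {#3 insulated joint fails, #3 lamp driver degraded, Backup power supply failed, C signal lamp 2 trips, Lower cable 2 lost, Outboard interlocking CPU malfunctions, Reserve bond wire is inoperative}.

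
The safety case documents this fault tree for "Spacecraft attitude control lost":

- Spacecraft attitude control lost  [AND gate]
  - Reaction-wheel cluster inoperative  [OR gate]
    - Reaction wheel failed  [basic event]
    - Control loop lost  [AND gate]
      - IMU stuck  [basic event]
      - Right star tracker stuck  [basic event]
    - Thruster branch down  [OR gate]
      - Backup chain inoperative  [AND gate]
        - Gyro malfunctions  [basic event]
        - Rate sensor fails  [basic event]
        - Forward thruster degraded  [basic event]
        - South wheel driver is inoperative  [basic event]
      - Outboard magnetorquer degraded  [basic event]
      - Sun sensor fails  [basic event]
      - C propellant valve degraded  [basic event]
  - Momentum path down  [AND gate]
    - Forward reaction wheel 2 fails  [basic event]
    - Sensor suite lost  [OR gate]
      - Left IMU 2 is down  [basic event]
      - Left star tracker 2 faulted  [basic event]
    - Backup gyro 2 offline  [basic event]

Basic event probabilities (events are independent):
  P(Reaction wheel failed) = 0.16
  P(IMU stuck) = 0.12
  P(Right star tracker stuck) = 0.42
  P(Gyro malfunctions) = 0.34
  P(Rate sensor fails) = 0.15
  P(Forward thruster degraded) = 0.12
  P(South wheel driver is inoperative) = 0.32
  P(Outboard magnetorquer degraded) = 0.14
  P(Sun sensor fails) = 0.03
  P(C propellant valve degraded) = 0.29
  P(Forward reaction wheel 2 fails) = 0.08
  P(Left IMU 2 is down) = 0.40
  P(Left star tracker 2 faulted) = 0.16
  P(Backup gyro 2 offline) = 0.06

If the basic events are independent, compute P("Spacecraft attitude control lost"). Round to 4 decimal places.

0.0013

P(Control loop lost) [AND] = 0.12 × 0.42 = 0.050400
P(Backup chain inoperative) [AND] = 0.34 × 0.15 × 0.12 × 0.32 = 0.001958
P(Thruster branch down) [OR] = 1 − (1−0.001958) × (1−0.14) × (1−0.03) × (1−0.29) = 0.408878
P(Reaction-wheel cluster inoperative) [OR] = 1 − (1−0.16) × (1−0.050400) × (1−0.408878) = 0.528483
P(Sensor suite lost) [OR] = 1 − (1−0.40) × (1−0.16) = 0.496000
P(Momentum path down) [AND] = 0.08 × 0.496000 × 0.06 = 0.002381
P(Spacecraft attitude control lost) [AND] = 0.528483 × 0.002381 = 0.001258
Rounded to 4 decimal places: P(Spacecraft attitude control lost) ≈ 0.0013.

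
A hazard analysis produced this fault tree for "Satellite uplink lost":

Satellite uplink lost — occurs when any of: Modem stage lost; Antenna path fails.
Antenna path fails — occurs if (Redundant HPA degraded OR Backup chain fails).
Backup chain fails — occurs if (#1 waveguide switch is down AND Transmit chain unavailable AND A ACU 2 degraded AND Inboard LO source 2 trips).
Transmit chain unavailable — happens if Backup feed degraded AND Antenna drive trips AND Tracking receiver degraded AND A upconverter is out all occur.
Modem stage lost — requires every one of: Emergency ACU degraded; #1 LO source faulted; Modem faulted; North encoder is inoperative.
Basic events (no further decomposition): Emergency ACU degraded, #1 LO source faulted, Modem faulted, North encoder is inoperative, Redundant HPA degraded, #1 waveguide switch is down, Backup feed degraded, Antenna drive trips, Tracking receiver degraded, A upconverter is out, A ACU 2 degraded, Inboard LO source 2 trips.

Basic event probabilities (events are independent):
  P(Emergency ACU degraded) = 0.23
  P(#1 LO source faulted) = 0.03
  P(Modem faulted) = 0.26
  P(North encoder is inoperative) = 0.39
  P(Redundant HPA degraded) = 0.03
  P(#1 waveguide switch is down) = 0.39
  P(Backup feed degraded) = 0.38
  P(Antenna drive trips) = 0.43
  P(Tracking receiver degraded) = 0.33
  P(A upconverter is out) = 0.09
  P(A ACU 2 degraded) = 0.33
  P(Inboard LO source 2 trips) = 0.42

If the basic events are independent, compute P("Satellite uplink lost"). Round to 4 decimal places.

P(Modem stage lost) [AND] = 0.23 × 0.03 × 0.26 × 0.39 = 0.000700
P(Transmit chain unavailable) [AND] = 0.38 × 0.43 × 0.33 × 0.09 = 0.004853
P(Backup chain fails) [AND] = 0.39 × 0.004853 × 0.33 × 0.42 = 0.000262
P(Antenna path fails) [OR] = 1 − (1−0.03) × (1−0.000262) = 0.030254
P(Satellite uplink lost) [OR] = 1 − (1−0.000700) × (1−0.030254) = 0.030933
Rounded to 4 decimal places: P(Satellite uplink lost) ≈ 0.0309.

0.0309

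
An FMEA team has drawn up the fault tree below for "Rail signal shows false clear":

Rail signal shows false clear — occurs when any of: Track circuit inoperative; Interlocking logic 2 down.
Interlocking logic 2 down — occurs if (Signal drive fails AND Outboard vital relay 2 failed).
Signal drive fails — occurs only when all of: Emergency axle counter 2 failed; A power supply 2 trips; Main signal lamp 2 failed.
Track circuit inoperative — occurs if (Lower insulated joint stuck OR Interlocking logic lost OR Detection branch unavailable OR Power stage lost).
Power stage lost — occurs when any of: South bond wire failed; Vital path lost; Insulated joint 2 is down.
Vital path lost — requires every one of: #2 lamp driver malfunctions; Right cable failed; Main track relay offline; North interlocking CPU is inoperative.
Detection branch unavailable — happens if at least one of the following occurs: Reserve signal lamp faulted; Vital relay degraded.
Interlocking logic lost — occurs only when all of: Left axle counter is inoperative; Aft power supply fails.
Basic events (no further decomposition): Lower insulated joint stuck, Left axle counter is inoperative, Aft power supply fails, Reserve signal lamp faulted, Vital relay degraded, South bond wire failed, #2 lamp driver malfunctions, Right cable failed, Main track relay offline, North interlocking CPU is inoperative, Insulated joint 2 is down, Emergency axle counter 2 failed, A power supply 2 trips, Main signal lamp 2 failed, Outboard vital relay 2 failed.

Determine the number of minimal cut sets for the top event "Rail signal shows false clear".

Interlocking logic lost [AND]: one cut set from each child combined → 1 × 1 = 1 cut set(s).
Detection branch unavailable [OR]: union of children's cut sets → 2 cut set(s).
Vital path lost [AND]: one cut set from each child combined → 1 × 1 × 1 × 1 = 1 cut set(s).
Power stage lost [OR]: union of children's cut sets → 3 cut set(s).
Track circuit inoperative [OR]: union of children's cut sets → 7 cut set(s).
Signal drive fails [AND]: one cut set from each child combined → 1 × 1 × 1 = 1 cut set(s).
Interlocking logic 2 down [AND]: one cut set from each child combined → 1 × 1 = 1 cut set(s).
Rail signal shows false clear [OR]: union of children's cut sets → 8 cut set(s).
Minimal cut sets: {Lower insulated joint stuck}; {Aft power supply fails, Left axle counter is inoperative}; {Reserve signal lamp faulted}; {Vital relay degraded}; {South bond wire failed}; {#2 lamp driver malfunctions, Main track relay offline, North interlocking CPU is inoperative, Right cable failed}; {Insulated joint 2 is down}; {A power supply 2 trips, Emergency axle counter 2 failed, Main signal lamp 2 failed, Outboard vital relay 2 failed}.

8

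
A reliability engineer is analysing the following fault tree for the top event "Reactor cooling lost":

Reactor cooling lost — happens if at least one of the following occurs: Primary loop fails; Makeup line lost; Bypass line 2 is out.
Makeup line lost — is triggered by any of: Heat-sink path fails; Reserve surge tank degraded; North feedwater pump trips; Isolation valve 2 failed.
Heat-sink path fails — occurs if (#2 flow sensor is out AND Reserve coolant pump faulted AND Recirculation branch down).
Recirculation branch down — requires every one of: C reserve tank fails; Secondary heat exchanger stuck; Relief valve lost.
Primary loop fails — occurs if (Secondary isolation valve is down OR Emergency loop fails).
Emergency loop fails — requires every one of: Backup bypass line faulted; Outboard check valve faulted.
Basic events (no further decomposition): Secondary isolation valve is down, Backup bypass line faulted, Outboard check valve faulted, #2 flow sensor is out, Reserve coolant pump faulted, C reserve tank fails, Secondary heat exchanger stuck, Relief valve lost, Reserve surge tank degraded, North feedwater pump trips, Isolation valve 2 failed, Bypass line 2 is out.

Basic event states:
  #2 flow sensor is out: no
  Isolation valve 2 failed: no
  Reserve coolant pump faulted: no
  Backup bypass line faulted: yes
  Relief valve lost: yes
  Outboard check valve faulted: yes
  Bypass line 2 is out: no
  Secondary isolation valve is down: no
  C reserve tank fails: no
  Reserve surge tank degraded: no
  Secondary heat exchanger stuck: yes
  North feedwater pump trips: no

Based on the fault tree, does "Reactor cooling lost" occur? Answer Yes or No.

Yes

Emergency loop fails [AND]: Backup bypass line faulted=occurs, Outboard check valve faulted=occurs → all inputs occur → occurs.
Primary loop fails [OR]: Secondary isolation valve is down=not, Emergency loop fails=occurs → at least one input occurs → occurs.
Recirculation branch down [AND]: C reserve tank fails=not, Secondary heat exchanger stuck=occurs, Relief valve lost=occurs → not all inputs occur → does not occur.
Heat-sink path fails [AND]: #2 flow sensor is out=not, Reserve coolant pump faulted=not, Recirculation branch down=not → not all inputs occur → does not occur.
Makeup line lost [OR]: Heat-sink path fails=not, Reserve surge tank degraded=not, North feedwater pump trips=not, Isolation valve 2 failed=not → no input occurs → does not occur.
Reactor cooling lost [OR]: Primary loop fails=occurs, Makeup line lost=not, Bypass line 2 is out=not → at least one input occurs → occurs.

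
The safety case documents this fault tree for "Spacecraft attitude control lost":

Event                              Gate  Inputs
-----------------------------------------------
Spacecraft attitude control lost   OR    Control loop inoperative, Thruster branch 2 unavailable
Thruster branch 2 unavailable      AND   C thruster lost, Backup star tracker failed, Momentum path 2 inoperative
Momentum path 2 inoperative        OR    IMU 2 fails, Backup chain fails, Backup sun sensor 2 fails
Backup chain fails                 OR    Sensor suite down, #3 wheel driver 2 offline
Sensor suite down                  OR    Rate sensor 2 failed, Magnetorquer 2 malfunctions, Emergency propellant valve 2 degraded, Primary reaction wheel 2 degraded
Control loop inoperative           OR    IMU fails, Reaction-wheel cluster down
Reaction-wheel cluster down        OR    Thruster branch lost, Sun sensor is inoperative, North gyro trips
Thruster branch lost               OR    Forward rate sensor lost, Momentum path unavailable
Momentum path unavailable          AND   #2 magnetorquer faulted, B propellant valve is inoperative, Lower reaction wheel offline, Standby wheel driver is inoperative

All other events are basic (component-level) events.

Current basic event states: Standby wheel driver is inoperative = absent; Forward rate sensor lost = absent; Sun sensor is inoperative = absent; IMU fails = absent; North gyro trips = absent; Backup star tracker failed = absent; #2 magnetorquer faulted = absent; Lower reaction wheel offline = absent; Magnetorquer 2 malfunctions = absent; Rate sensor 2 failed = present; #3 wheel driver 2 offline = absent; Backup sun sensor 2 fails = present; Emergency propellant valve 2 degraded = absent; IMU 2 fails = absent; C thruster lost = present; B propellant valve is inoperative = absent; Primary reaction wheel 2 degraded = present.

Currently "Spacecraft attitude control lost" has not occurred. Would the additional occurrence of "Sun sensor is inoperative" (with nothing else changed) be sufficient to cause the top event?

Yes

Counterfactual: set "Sun sensor is inoperative" to occurred.
Momentum path unavailable [AND]: #2 magnetorquer faulted=not, B propellant valve is inoperative=not, Lower reaction wheel offline=not, Standby wheel driver is inoperative=not → not all inputs occur → does not occur.
Thruster branch lost [OR]: Forward rate sensor lost=not, Momentum path unavailable=not → no input occurs → does not occur.
Reaction-wheel cluster down [OR]: Thruster branch lost=not, Sun sensor is inoperative=occurs, North gyro trips=not → at least one input occurs → occurs.
Control loop inoperative [OR]: IMU fails=not, Reaction-wheel cluster down=occurs → at least one input occurs → occurs.
Sensor suite down [OR]: Rate sensor 2 failed=occurs, Magnetorquer 2 malfunctions=not, Emergency propellant valve 2 degraded=not, Primary reaction wheel 2 degraded=occurs → at least one input occurs → occurs.
Backup chain fails [OR]: Sensor suite down=occurs, #3 wheel driver 2 offline=not → at least one input occurs → occurs.
Momentum path 2 inoperative [OR]: IMU 2 fails=not, Backup chain fails=occurs, Backup sun sensor 2 fails=occurs → at least one input occurs → occurs.
Thruster branch 2 unavailable [AND]: C thruster lost=occurs, Backup star tracker failed=not, Momentum path 2 inoperative=occurs → not all inputs occur → does not occur.
Spacecraft attitude control lost [OR]: Control loop inoperative=occurs, Thruster branch 2 unavailable=not → at least one input occurs → occurs.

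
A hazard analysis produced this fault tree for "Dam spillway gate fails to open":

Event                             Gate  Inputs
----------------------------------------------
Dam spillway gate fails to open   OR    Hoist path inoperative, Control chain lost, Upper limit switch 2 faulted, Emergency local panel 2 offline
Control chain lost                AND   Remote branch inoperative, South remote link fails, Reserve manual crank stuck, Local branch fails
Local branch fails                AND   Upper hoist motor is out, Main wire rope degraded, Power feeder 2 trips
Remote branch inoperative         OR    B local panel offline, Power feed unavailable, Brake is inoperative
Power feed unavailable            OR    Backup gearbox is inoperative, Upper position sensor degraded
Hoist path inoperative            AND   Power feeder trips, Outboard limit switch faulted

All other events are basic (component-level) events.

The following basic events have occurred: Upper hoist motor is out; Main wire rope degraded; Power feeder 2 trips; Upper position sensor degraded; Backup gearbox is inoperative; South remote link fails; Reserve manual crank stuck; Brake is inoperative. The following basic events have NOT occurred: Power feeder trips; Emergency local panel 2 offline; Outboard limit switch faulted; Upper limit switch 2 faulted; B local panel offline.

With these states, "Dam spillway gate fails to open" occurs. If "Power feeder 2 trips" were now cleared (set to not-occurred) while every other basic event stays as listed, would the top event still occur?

No

Counterfactual: set "Power feeder 2 trips" to not occurred.
Hoist path inoperative [AND]: Power feeder trips=not, Outboard limit switch faulted=not → not all inputs occur → does not occur.
Power feed unavailable [OR]: Backup gearbox is inoperative=occurs, Upper position sensor degraded=occurs → at least one input occurs → occurs.
Remote branch inoperative [OR]: B local panel offline=not, Power feed unavailable=occurs, Brake is inoperative=occurs → at least one input occurs → occurs.
Local branch fails [AND]: Upper hoist motor is out=occurs, Main wire rope degraded=occurs, Power feeder 2 trips=not → not all inputs occur → does not occur.
Control chain lost [AND]: Remote branch inoperative=occurs, South remote link fails=occurs, Reserve manual crank stuck=occurs, Local branch fails=not → not all inputs occur → does not occur.
Dam spillway gate fails to open [OR]: Hoist path inoperative=not, Control chain lost=not, Upper limit switch 2 faulted=not, Emergency local panel 2 offline=not → no input occurs → does not occur.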